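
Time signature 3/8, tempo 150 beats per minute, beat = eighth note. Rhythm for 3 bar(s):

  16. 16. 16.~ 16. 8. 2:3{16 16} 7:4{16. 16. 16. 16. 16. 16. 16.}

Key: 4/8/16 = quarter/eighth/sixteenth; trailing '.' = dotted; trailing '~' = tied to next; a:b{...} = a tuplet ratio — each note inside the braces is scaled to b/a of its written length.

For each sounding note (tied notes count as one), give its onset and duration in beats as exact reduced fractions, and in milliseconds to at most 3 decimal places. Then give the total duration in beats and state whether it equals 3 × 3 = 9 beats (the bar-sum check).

1) 0.0ms=0b +300.0ms=3/4b
2) 300.0ms=3/4b +300.0ms=3/4b
3) 600.0ms=3/2b +600.0ms=3/2b
4) 1200.0ms=3b +600.0ms=3/2b
5) 1800.0ms=9/2b +300.0ms=3/4b
6) 2100.0ms=21/4b +300.0ms=3/4b
7) 2400.0ms=6b +171.429ms=3/7b
8) 2571.429ms=45/7b +171.429ms=3/7b
9) 2742.857ms=48/7b +171.429ms=3/7b
10) 2914.286ms=51/7b +171.429ms=3/7b
11) 3085.714ms=54/7b +171.429ms=3/7b
12) 3257.143ms=57/7b +171.429ms=3/7b
13) 3428.571ms=60/7b +171.429ms=3/7b
Σ=9b of 9 (150bpm 3/8) — PASS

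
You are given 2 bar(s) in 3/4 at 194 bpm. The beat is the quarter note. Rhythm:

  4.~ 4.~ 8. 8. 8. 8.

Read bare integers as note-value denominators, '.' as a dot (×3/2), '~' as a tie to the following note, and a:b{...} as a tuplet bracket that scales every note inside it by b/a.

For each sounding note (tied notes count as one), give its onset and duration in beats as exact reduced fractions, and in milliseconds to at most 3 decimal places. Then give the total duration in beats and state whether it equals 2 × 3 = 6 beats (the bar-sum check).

1) 0.0ms=0b +1159.794ms=15/4b
2) 1159.794ms=15/4b +231.959ms=3/4b
3) 1391.753ms=9/2b +231.959ms=3/4b
4) 1623.711ms=21/4b +231.959ms=3/4b
Σ=6b of 6 (194bpm 3/4) — PASS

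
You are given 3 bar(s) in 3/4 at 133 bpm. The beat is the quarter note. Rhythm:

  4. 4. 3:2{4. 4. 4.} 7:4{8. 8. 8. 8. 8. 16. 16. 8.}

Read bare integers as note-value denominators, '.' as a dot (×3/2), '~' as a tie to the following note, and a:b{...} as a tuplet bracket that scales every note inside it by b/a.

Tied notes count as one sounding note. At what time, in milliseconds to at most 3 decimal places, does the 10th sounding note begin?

1. 0.0ms @ 0 + 676.692ms (3/2)
2. 676.692ms @ 3/2 + 676.692ms (3/2)
3. 1353.383ms @ 3 + 451.128ms (1)
4. 1804.511ms @ 4 + 451.128ms (1)
5. 2255.639ms @ 5 + 451.128ms (1)
6. 2706.767ms @ 6 + 193.34ms (3/7)
7. 2900.107ms @ 45/7 + 193.34ms (3/7)
8. 3093.448ms @ 48/7 + 193.34ms (3/7)
9. 3286.788ms @ 51/7 + 193.34ms (3/7)
10. 3480.129ms @ 54/7 + 193.34ms (3/7)
11. 3673.469ms @ 57/7 + 96.67ms (3/14)
12. 3770.14ms @ 117/14 + 96.67ms (3/14)
13. 3866.81ms @ 60/7 + 193.34ms (3/7)

note 10 onset = 54/7b = 3480.129ms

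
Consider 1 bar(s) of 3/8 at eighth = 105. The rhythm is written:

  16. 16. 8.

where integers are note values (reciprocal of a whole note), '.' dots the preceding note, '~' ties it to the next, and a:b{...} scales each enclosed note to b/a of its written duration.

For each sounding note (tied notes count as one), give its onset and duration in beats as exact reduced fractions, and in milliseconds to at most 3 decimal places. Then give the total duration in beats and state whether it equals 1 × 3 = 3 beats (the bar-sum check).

1) 0.0ms=0b +428.571ms=3/4b
2) 428.571ms=3/4b +428.571ms=3/4b
3) 857.143ms=3/2b +857.143ms=3/2b
Σ=3b of 3 (105bpm 3/8) — PASS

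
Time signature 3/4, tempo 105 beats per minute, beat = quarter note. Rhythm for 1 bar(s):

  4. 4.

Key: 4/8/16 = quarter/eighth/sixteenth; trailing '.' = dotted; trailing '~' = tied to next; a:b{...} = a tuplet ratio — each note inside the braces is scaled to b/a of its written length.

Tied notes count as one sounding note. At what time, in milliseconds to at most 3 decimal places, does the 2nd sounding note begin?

1. 0.0ms @ 0 + 857.143ms (3/2)
2. 857.143ms @ 3/2 + 857.143ms (3/2)

note 2 onset = 3/2b = 857.143ms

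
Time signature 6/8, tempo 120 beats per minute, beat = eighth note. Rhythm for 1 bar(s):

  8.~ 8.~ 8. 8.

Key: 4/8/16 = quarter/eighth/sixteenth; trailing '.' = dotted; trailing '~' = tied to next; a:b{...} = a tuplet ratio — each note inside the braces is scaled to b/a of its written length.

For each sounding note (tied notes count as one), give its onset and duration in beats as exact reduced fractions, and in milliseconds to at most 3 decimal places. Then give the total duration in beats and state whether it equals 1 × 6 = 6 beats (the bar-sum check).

1) 0.0ms=0b +2250.0ms=9/2b
2) 2250.0ms=9/2b +750.0ms=3/2b
Σ=6b of 6 (120bpm 6/8) — PASS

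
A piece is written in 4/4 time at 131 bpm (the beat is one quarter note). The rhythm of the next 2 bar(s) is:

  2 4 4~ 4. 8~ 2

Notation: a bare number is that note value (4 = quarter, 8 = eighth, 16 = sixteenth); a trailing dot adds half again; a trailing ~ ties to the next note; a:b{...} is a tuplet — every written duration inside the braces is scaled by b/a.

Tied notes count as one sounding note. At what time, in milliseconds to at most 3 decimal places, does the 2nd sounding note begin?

note 2 onset = 2b = 916.031ms

1. 0.0ms @ 0 + 916.031ms (2)
2. 916.031ms @ 2 + 458.015ms (1)
3. 1374.046ms @ 3 + 1145.038ms (5/2)
4. 2519.084ms @ 11/2 + 1145.038ms (5/2)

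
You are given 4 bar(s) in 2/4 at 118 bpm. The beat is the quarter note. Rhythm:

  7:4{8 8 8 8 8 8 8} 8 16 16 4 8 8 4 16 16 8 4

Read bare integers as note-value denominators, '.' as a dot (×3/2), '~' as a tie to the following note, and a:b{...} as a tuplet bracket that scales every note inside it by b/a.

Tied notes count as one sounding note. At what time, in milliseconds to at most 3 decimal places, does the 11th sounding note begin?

1. 0.0ms @ 0 + 145.278ms (2/7)
2. 145.278ms @ 2/7 + 145.278ms (2/7)
3. 290.557ms @ 4/7 + 145.278ms (2/7)
4. 435.835ms @ 6/7 + 145.278ms (2/7)
5. 581.114ms @ 8/7 + 145.278ms (2/7)
6. 726.392ms @ 10/7 + 145.278ms (2/7)
7. 871.671ms @ 12/7 + 145.278ms (2/7)
8. 1016.949ms @ 2 + 254.237ms (1/2)
9. 1271.186ms @ 5/2 + 127.119ms (1/4)
10. 1398.305ms @ 11/4 + 127.119ms (1/4)
11. 1525.424ms @ 3 + 508.475ms (1)
12. 2033.898ms @ 4 + 254.237ms (1/2)
13. 2288.136ms @ 9/2 + 254.237ms (1/2)
14. 2542.373ms @ 5 + 508.475ms (1)
15. 3050.847ms @ 6 + 127.119ms (1/4)
16. 3177.966ms @ 25/4 + 127.119ms (1/4)
17. 3305.085ms @ 13/2 + 254.237ms (1/2)
18. 3559.322ms @ 7 + 508.475ms (1)

note 11 onset = 3b = 1525.424ms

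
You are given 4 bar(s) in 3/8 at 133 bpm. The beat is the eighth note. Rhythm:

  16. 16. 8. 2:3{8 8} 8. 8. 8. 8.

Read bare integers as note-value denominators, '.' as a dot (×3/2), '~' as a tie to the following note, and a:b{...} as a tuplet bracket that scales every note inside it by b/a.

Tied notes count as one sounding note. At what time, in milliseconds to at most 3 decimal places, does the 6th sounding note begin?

1. 0.0ms @ 0 + 338.346ms (3/4)
2. 338.346ms @ 3/4 + 338.346ms (3/4)
3. 676.692ms @ 3/2 + 676.692ms (3/2)
4. 1353.383ms @ 3 + 676.692ms (3/2)
5. 2030.075ms @ 9/2 + 676.692ms (3/2)
6. 2706.767ms @ 6 + 676.692ms (3/2)
7. 3383.459ms @ 15/2 + 676.692ms (3/2)
8. 4060.15ms @ 9 + 676.692ms (3/2)
9. 4736.842ms @ 21/2 + 676.692ms (3/2)

note 6 onset = 6b = 2706.767ms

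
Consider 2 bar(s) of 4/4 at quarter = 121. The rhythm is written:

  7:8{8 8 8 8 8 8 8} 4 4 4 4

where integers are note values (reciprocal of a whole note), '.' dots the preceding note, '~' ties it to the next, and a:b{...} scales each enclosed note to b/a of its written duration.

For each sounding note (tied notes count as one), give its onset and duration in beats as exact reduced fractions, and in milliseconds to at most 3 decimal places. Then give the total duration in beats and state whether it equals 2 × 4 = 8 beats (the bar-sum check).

1) 0.0ms=0b +283.353ms=4/7b
2) 283.353ms=4/7b +283.353ms=4/7b
3) 566.706ms=8/7b +283.353ms=4/7b
4) 850.059ms=12/7b +283.353ms=4/7b
5) 1133.412ms=16/7b +283.353ms=4/7b
6) 1416.765ms=20/7b +283.353ms=4/7b
7) 1700.118ms=24/7b +283.353ms=4/7b
8) 1983.471ms=4b +495.868ms=1b
9) 2479.339ms=5b +495.868ms=1b
10) 2975.207ms=6b +495.868ms=1b
11) 3471.074ms=7b +495.868ms=1b
Σ=8b of 8 (121bpm 4/4) — PASS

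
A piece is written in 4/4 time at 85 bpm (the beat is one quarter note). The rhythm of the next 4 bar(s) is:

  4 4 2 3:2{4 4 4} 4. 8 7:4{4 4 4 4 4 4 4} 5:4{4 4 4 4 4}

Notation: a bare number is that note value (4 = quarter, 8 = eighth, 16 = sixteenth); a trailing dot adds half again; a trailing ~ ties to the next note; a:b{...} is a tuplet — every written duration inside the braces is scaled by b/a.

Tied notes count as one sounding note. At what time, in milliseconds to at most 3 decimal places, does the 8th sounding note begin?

1. 0.0ms @ 0 + 705.882ms (1)
2. 705.882ms @ 1 + 705.882ms (1)
3. 1411.765ms @ 2 + 1411.765ms (2)
4. 2823.529ms @ 4 + 470.588ms (2/3)
5. 3294.118ms @ 14/3 + 470.588ms (2/3)
6. 3764.706ms @ 16/3 + 470.588ms (2/3)
7. 4235.294ms @ 6 + 1058.824ms (3/2)
8. 5294.118ms @ 15/2 + 352.941ms (1/2)
9. 5647.059ms @ 8 + 403.361ms (4/7)
10. 6050.42ms @ 60/7 + 403.361ms (4/7)
11. 6453.782ms @ 64/7 + 403.361ms (4/7)
12. 6857.143ms @ 68/7 + 403.361ms (4/7)
13. 7260.504ms @ 72/7 + 403.361ms (4/7)
14. 7663.866ms @ 76/7 + 403.361ms (4/7)
15. 8067.227ms @ 80/7 + 403.361ms (4/7)
16. 8470.588ms @ 12 + 564.706ms (4/5)
17. 9035.294ms @ 64/5 + 564.706ms (4/5)
18. 9600.0ms @ 68/5 + 564.706ms (4/5)
19. 10164.706ms @ 72/5 + 564.706ms (4/5)
20. 10729.412ms @ 76/5 + 564.706ms (4/5)

note 8 onset = 15/2b = 5294.118ms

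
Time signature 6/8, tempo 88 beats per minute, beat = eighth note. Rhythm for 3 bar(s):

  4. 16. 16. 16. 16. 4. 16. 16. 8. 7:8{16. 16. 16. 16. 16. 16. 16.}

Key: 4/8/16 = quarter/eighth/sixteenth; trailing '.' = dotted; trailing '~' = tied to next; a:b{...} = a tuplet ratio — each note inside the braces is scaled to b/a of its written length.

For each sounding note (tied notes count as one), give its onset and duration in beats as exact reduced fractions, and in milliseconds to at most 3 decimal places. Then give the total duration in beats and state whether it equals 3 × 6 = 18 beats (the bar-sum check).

1) 0.0ms=0b +2045.455ms=3b
2) 2045.455ms=3b +511.364ms=3/4b
3) 2556.818ms=15/4b +511.364ms=3/4b
4) 3068.182ms=9/2b +511.364ms=3/4b
5) 3579.545ms=21/4b +511.364ms=3/4b
6) 4090.909ms=6b +2045.455ms=3b
7) 6136.364ms=9b +511.364ms=3/4b
8) 6647.727ms=39/4b +511.364ms=3/4b
9) 7159.091ms=21/2b +1022.727ms=3/2b
10) 8181.818ms=12b +584.416ms=6/7b
11) 8766.234ms=90/7b +584.416ms=6/7b
12) 9350.649ms=96/7b +584.416ms=6/7b
13) 9935.065ms=102/7b +584.416ms=6/7b
14) 10519.481ms=108/7b +584.416ms=6/7b
15) 11103.896ms=114/7b +584.416ms=6/7b
16) 11688.312ms=120/7b +584.416ms=6/7b
Σ=18b of 18 (88bpm 6/8) — PASS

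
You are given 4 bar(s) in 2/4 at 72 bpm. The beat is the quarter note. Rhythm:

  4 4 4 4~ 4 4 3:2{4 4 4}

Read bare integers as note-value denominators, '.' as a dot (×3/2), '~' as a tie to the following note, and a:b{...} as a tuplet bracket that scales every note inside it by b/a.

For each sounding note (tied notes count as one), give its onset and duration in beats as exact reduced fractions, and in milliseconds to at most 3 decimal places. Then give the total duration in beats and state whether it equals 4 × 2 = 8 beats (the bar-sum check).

1) 0.0ms=0b +833.333ms=1b
2) 833.333ms=1b +833.333ms=1b
3) 1666.667ms=2b +833.333ms=1b
4) 2500.0ms=3b +1666.667ms=2b
5) 4166.667ms=5b +833.333ms=1b
6) 5000.0ms=6b +555.556ms=2/3b
7) 5555.556ms=20/3b +555.556ms=2/3b
8) 6111.111ms=22/3b +555.556ms=2/3b
Σ=8b of 8 (72bpm 2/4) — PASS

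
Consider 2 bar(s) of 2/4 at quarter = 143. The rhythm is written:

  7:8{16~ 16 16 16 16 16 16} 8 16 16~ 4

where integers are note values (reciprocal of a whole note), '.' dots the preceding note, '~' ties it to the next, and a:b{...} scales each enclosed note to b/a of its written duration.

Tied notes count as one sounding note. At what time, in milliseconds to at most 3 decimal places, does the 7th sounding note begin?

note 7 onset = 2b = 839.161ms

1. 0.0ms @ 0 + 239.76ms (4/7)
2. 239.76ms @ 4/7 + 119.88ms (2/7)
3. 359.64ms @ 6/7 + 119.88ms (2/7)
4. 479.52ms @ 8/7 + 119.88ms (2/7)
5. 599.401ms @ 10/7 + 119.88ms (2/7)
6. 719.281ms @ 12/7 + 119.88ms (2/7)
7. 839.161ms @ 2 + 209.79ms (1/2)
8. 1048.951ms @ 5/2 + 104.895ms (1/4)
9. 1153.846ms @ 11/4 + 524.476ms (5/4)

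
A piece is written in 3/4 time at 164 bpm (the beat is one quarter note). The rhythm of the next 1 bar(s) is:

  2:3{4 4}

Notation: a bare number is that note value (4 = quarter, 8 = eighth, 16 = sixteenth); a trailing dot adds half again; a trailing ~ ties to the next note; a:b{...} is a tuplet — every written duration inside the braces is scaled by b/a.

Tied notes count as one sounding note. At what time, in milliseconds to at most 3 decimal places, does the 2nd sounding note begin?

1. 0.0ms @ 0 + 548.78ms (3/2)
2. 548.78ms @ 3/2 + 548.78ms (3/2)

note 2 onset = 3/2b = 548.78ms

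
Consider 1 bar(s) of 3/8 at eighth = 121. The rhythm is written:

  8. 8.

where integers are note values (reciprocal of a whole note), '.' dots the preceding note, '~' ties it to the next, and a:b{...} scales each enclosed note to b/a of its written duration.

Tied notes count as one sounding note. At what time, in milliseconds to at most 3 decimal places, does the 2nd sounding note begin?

1. 0.0ms @ 0 + 743.802ms (3/2)
2. 743.802ms @ 3/2 + 743.802ms (3/2)

note 2 onset = 3/2b = 743.802ms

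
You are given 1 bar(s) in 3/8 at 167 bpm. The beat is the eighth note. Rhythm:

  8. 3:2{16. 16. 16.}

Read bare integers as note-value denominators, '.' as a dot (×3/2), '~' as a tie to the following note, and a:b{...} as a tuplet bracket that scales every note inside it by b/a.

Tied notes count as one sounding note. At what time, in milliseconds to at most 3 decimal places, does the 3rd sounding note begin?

note 3 onset = 2b = 718.563ms

1. 0.0ms @ 0 + 538.922ms (3/2)
2. 538.922ms @ 3/2 + 179.641ms (1/2)
3. 718.563ms @ 2 + 179.641ms (1/2)
4. 898.204ms @ 5/2 + 179.641ms (1/2)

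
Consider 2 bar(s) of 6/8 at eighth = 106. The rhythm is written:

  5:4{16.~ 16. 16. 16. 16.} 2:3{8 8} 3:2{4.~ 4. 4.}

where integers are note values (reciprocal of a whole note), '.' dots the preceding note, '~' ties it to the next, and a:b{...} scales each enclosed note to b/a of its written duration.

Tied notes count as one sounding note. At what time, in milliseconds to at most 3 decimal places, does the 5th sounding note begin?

note 5 onset = 3b = 1698.113ms

1. 0.0ms @ 0 + 679.245ms (6/5)
2. 679.245ms @ 6/5 + 339.623ms (3/5)
3. 1018.868ms @ 9/5 + 339.623ms (3/5)
4. 1358.491ms @ 12/5 + 339.623ms (3/5)
5. 1698.113ms @ 3 + 849.057ms (3/2)
6. 2547.17ms @ 9/2 + 849.057ms (3/2)
7. 3396.226ms @ 6 + 2264.151ms (4)
8. 5660.377ms @ 10 + 1132.075ms (2)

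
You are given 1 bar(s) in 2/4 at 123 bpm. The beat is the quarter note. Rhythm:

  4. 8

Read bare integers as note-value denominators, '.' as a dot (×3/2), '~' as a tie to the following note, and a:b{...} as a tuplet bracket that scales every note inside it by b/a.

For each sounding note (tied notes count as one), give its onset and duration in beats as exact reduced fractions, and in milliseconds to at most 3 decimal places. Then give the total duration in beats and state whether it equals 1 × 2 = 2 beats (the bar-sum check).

1) 0.0ms=0b +731.707ms=3/2b
2) 731.707ms=3/2b +243.902ms=1/2b
Σ=2b of 2 (123bpm 2/4) — PASS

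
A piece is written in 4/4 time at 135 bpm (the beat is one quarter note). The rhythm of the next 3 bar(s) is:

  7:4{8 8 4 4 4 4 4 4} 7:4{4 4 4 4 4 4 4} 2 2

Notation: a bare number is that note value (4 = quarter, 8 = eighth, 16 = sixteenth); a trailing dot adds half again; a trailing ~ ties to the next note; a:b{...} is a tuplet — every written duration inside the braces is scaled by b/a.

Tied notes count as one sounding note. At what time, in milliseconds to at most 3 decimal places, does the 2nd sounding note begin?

note 2 onset = 2/7b = 126.984ms

1. 0.0ms @ 0 + 126.984ms (2/7)
2. 126.984ms @ 2/7 + 126.984ms (2/7)
3. 253.968ms @ 4/7 + 253.968ms (4/7)
4. 507.937ms @ 8/7 + 253.968ms (4/7)
5. 761.905ms @ 12/7 + 253.968ms (4/7)
6. 1015.873ms @ 16/7 + 253.968ms (4/7)
7. 1269.841ms @ 20/7 + 253.968ms (4/7)
8. 1523.81ms @ 24/7 + 253.968ms (4/7)
9. 1777.778ms @ 4 + 253.968ms (4/7)
10. 2031.746ms @ 32/7 + 253.968ms (4/7)
11. 2285.714ms @ 36/7 + 253.968ms (4/7)
12. 2539.683ms @ 40/7 + 253.968ms (4/7)
13. 2793.651ms @ 44/7 + 253.968ms (4/7)
14. 3047.619ms @ 48/7 + 253.968ms (4/7)
15. 3301.587ms @ 52/7 + 253.968ms (4/7)
16. 3555.556ms @ 8 + 888.889ms (2)
17. 4444.444ms @ 10 + 888.889ms (2)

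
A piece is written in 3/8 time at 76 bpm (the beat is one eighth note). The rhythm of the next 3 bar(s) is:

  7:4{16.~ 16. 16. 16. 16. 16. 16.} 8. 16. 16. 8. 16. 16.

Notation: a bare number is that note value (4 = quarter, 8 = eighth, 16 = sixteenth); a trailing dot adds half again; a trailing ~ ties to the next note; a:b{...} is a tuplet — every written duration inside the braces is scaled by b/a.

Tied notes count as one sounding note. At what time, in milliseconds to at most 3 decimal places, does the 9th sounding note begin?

1. 0.0ms @ 0 + 676.692ms (6/7)
2. 676.692ms @ 6/7 + 338.346ms (3/7)
3. 1015.038ms @ 9/7 + 338.346ms (3/7)
4. 1353.383ms @ 12/7 + 338.346ms (3/7)
5. 1691.729ms @ 15/7 + 338.346ms (3/7)
6. 2030.075ms @ 18/7 + 338.346ms (3/7)
7. 2368.421ms @ 3 + 1184.211ms (3/2)
8. 3552.632ms @ 9/2 + 592.105ms (3/4)
9. 4144.737ms @ 21/4 + 592.105ms (3/4)
10. 4736.842ms @ 6 + 1184.211ms (3/2)
11. 5921.053ms @ 15/2 + 592.105ms (3/4)
12. 6513.158ms @ 33/4 + 592.105ms (3/4)

note 9 onset = 21/4b = 4144.737ms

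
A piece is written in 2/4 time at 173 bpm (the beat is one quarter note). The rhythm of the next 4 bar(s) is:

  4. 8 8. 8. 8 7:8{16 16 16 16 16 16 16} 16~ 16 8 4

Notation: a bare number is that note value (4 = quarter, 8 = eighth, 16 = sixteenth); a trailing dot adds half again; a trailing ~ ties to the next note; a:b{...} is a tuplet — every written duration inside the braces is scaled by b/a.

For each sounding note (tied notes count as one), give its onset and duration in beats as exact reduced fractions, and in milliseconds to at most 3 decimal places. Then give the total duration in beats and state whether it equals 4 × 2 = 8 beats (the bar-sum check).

1) 0.0ms=0b +520.231ms=3/2b
2) 520.231ms=3/2b +173.41ms=1/2b
3) 693.642ms=2b +260.116ms=3/4b
4) 953.757ms=11/4b +260.116ms=3/4b
5) 1213.873ms=7/2b +173.41ms=1/2b
6) 1387.283ms=4b +99.092ms=2/7b
7) 1486.375ms=30/7b +99.092ms=2/7b
8) 1585.467ms=32/7b +99.092ms=2/7b
9) 1684.558ms=34/7b +99.092ms=2/7b
10) 1783.65ms=36/7b +99.092ms=2/7b
11) 1882.742ms=38/7b +99.092ms=2/7b
12) 1981.833ms=40/7b +99.092ms=2/7b
13) 2080.925ms=6b +173.41ms=1/2b
14) 2254.335ms=13/2b +173.41ms=1/2b
15) 2427.746ms=7b +346.821ms=1b
Σ=8b of 8 (173bpm 2/4) — PASS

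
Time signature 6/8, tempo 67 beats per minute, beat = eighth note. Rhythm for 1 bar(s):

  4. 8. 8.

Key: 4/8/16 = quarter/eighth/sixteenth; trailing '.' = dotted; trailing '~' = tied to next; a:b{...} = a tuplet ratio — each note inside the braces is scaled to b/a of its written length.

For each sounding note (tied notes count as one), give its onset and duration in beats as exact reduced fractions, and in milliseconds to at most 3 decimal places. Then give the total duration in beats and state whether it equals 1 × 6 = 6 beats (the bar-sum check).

1) 0.0ms=0b +2686.567ms=3b
2) 2686.567ms=3b +1343.284ms=3/2b
3) 4029.851ms=9/2b +1343.284ms=3/2b
Σ=6b of 6 (67bpm 6/8) — PASS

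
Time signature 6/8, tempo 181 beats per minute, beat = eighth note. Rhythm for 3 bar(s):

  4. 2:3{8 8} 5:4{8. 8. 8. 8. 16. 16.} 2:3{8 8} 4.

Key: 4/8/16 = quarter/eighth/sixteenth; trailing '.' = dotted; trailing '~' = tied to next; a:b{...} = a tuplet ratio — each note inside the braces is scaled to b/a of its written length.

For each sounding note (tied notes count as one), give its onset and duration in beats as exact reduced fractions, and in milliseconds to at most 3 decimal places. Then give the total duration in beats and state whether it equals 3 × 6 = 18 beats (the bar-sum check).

1) 0.0ms=0b +994.475ms=3b
2) 994.475ms=3b +497.238ms=3/2b
3) 1491.713ms=9/2b +497.238ms=3/2b
4) 1988.95ms=6b +397.79ms=6/5b
5) 2386.74ms=36/5b +397.79ms=6/5b
6) 2784.53ms=42/5b +397.79ms=6/5b
7) 3182.32ms=48/5b +397.79ms=6/5b
8) 3580.11ms=54/5b +198.895ms=3/5b
9) 3779.006ms=57/5b +198.895ms=3/5b
10) 3977.901ms=12b +497.238ms=3/2b
11) 4475.138ms=27/2b +497.238ms=3/2b
12) 4972.376ms=15b +994.475ms=3b
Σ=18b of 18 (181bpm 6/8) — PASS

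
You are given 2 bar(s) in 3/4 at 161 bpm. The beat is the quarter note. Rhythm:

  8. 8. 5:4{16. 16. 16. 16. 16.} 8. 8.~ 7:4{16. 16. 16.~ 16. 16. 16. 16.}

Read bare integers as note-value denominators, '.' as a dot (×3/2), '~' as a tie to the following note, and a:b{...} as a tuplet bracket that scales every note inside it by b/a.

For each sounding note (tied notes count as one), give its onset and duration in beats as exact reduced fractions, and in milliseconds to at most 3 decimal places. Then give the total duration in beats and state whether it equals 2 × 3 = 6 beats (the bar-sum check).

1) 0.0ms=0b +279.503ms=3/4b
2) 279.503ms=3/4b +279.503ms=3/4b
3) 559.006ms=3/2b +111.801ms=3/10b
4) 670.807ms=9/5b +111.801ms=3/10b
5) 782.609ms=21/10b +111.801ms=3/10b
6) 894.41ms=12/5b +111.801ms=3/10b
7) 1006.211ms=27/10b +111.801ms=3/10b
8) 1118.012ms=3b +279.503ms=3/4b
9) 1397.516ms=15/4b +359.361ms=27/28b
10) 1756.877ms=33/7b +79.858ms=3/14b
11) 1836.735ms=69/14b +159.716ms=3/7b
12) 1996.451ms=75/14b +79.858ms=3/14b
13) 2076.309ms=39/7b +79.858ms=3/14b
14) 2156.167ms=81/14b +79.858ms=3/14b
Σ=6b of 6 (161bpm 3/4) — PASS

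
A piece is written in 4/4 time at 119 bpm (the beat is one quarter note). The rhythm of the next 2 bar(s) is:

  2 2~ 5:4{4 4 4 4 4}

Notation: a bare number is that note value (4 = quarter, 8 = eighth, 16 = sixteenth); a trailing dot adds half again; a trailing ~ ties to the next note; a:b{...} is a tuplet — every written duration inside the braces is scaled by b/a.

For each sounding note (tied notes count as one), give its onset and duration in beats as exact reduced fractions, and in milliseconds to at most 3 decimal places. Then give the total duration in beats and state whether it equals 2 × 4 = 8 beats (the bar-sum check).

1) 0.0ms=0b +1008.403ms=2b
2) 1008.403ms=2b +1411.765ms=14/5b
3) 2420.168ms=24/5b +403.361ms=4/5b
4) 2823.529ms=28/5b +403.361ms=4/5b
5) 3226.891ms=32/5b +403.361ms=4/5b
6) 3630.252ms=36/5b +403.361ms=4/5b
Σ=8b of 8 (119bpm 4/4) — PASS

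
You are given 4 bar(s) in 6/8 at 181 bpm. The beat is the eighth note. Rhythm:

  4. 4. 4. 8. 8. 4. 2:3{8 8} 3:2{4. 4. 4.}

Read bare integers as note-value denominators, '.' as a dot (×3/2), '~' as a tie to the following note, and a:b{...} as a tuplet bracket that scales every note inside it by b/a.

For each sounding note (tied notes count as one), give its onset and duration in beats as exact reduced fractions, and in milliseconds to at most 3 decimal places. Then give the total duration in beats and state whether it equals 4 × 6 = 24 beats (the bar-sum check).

1) 0.0ms=0b +994.475ms=3b
2) 994.475ms=3b +994.475ms=3b
3) 1988.95ms=6b +994.475ms=3b
4) 2983.425ms=9b +497.238ms=3/2b
5) 3480.663ms=21/2b +497.238ms=3/2b
6) 3977.901ms=12b +994.475ms=3b
7) 4972.376ms=15b +497.238ms=3/2b
8) 5469.613ms=33/2b +497.238ms=3/2b
9) 5966.851ms=18b +662.983ms=2b
10) 6629.834ms=20b +662.983ms=2b
11) 7292.818ms=22b +662.983ms=2b
Σ=24b of 24 (181bpm 6/8) — PASS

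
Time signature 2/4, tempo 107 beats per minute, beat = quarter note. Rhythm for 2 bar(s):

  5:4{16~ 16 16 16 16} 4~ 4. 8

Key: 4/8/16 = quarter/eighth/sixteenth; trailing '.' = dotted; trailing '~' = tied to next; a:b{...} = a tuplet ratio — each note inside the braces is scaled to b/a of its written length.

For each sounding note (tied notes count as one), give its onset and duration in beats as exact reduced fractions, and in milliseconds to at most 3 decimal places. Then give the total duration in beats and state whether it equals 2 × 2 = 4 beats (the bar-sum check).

1) 0.0ms=0b +224.299ms=2/5b
2) 224.299ms=2/5b +112.15ms=1/5b
3) 336.449ms=3/5b +112.15ms=1/5b
4) 448.598ms=4/5b +112.15ms=1/5b
5) 560.748ms=1b +1401.869ms=5/2b
6) 1962.617ms=7/2b +280.374ms=1/2b
Σ=4b of 4 (107bpm 2/4) — PASS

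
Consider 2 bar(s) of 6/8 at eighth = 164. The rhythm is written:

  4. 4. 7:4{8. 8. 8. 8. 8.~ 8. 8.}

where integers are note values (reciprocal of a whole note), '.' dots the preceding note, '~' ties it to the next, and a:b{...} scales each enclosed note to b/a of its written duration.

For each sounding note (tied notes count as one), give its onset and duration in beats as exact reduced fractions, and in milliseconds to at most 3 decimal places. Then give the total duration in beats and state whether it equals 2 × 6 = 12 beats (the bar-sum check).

1) 0.0ms=0b +1097.561ms=3b
2) 1097.561ms=3b +1097.561ms=3b
3) 2195.122ms=6b +313.589ms=6/7b
4) 2508.711ms=48/7b +313.589ms=6/7b
5) 2822.3ms=54/7b +313.589ms=6/7b
6) 3135.889ms=60/7b +313.589ms=6/7b
7) 3449.477ms=66/7b +627.178ms=12/7b
8) 4076.655ms=78/7b +313.589ms=6/7b
Σ=12b of 12 (164bpm 6/8) — PASS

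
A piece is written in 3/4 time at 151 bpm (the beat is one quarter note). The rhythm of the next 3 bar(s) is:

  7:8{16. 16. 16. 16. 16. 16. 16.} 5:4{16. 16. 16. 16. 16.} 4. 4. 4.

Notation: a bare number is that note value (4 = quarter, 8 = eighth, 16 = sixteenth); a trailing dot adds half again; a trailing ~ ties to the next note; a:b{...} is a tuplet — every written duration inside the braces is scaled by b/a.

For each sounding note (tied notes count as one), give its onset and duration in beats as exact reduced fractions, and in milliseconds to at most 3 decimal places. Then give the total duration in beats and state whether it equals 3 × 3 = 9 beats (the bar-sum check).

1) 0.0ms=0b +170.293ms=3/7b
2) 170.293ms=3/7b +170.293ms=3/7b
3) 340.587ms=6/7b +170.293ms=3/7b
4) 510.88ms=9/7b +170.293ms=3/7b
5) 681.173ms=12/7b +170.293ms=3/7b
6) 851.466ms=15/7b +170.293ms=3/7b
7) 1021.76ms=18/7b +170.293ms=3/7b
8) 1192.053ms=3b +119.205ms=3/10b
9) 1311.258ms=33/10b +119.205ms=3/10b
10) 1430.464ms=18/5b +119.205ms=3/10b
11) 1549.669ms=39/10b +119.205ms=3/10b
12) 1668.874ms=21/5b +119.205ms=3/10b
13) 1788.079ms=9/2b +596.026ms=3/2b
14) 2384.106ms=6b +596.026ms=3/2b
15) 2980.132ms=15/2b +596.026ms=3/2b
Σ=9b of 9 (151bpm 3/4) — PASS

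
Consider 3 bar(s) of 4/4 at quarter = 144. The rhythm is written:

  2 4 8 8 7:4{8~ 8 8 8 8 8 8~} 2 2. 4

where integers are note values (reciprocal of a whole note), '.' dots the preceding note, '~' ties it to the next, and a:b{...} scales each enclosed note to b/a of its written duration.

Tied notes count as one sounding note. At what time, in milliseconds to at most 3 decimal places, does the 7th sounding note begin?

note 7 onset = 34/7b = 2023.81ms

1. 0.0ms @ 0 + 833.333ms (2)
2. 833.333ms @ 2 + 416.667ms (1)
3. 1250.0ms @ 3 + 208.333ms (1/2)
4. 1458.333ms @ 7/2 + 208.333ms (1/2)
5. 1666.667ms @ 4 + 238.095ms (4/7)
6. 1904.762ms @ 32/7 + 119.048ms (2/7)
7. 2023.81ms @ 34/7 + 119.048ms (2/7)
8. 2142.857ms @ 36/7 + 119.048ms (2/7)
9. 2261.905ms @ 38/7 + 119.048ms (2/7)
10. 2380.952ms @ 40/7 + 952.381ms (16/7)
11. 3333.333ms @ 8 + 1250.0ms (3)
12. 4583.333ms @ 11 + 416.667ms (1)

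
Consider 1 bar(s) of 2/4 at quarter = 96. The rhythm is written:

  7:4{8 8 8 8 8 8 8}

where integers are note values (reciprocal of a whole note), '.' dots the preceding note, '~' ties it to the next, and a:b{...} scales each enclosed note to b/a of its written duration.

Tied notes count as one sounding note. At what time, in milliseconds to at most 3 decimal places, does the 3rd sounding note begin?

note 3 onset = 4/7b = 357.143ms

1. 0.0ms @ 0 + 178.571ms (2/7)
2. 178.571ms @ 2/7 + 178.571ms (2/7)
3. 357.143ms @ 4/7 + 178.571ms (2/7)
4. 535.714ms @ 6/7 + 178.571ms (2/7)
5. 714.286ms @ 8/7 + 178.571ms (2/7)
6. 892.857ms @ 10/7 + 178.571ms (2/7)
7. 1071.429ms @ 12/7 + 178.571ms (2/7)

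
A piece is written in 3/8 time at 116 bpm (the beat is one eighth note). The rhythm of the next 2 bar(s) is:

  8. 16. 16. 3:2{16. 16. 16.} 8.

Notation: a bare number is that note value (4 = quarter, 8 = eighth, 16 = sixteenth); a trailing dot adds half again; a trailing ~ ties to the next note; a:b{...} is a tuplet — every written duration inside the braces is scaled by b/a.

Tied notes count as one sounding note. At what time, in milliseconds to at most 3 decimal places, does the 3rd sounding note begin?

1. 0.0ms @ 0 + 775.862ms (3/2)
2. 775.862ms @ 3/2 + 387.931ms (3/4)
3. 1163.793ms @ 9/4 + 387.931ms (3/4)
4. 1551.724ms @ 3 + 258.621ms (1/2)
5. 1810.345ms @ 7/2 + 258.621ms (1/2)
6. 2068.966ms @ 4 + 258.621ms (1/2)
7. 2327.586ms @ 9/2 + 775.862ms (3/2)

note 3 onset = 9/4b = 1163.793ms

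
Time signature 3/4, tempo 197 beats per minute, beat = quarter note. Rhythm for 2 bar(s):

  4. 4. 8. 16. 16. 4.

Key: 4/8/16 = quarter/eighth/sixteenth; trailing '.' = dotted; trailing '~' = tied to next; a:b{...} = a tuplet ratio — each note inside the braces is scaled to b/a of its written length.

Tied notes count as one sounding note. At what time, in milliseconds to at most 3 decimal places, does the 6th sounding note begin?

1. 0.0ms @ 0 + 456.853ms (3/2)
2. 456.853ms @ 3/2 + 456.853ms (3/2)
3. 913.706ms @ 3 + 228.426ms (3/4)
4. 1142.132ms @ 15/4 + 114.213ms (3/8)
5. 1256.345ms @ 33/8 + 114.213ms (3/8)
6. 1370.558ms @ 9/2 + 456.853ms (3/2)

note 6 onset = 9/2b = 1370.558ms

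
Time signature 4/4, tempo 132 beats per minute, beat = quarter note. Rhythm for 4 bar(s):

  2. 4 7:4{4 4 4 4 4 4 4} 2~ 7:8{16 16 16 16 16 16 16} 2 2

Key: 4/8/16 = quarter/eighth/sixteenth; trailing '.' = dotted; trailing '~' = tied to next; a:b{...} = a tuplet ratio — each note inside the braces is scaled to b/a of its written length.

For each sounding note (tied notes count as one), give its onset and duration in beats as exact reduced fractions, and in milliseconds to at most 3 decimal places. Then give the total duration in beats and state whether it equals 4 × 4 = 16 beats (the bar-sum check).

1) 0.0ms=0b +1363.636ms=3b
2) 1363.636ms=3b +454.545ms=1b
3) 1818.182ms=4b +259.74ms=4/7b
4) 2077.922ms=32/7b +259.74ms=4/7b
5) 2337.662ms=36/7b +259.74ms=4/7b
6) 2597.403ms=40/7b +259.74ms=4/7b
7) 2857.143ms=44/7b +259.74ms=4/7b
8) 3116.883ms=48/7b +259.74ms=4/7b
9) 3376.623ms=52/7b +259.74ms=4/7b
10) 3636.364ms=8b +1038.961ms=16/7b
11) 4675.325ms=72/7b +129.87ms=2/7b
12) 4805.195ms=74/7b +129.87ms=2/7b
13) 4935.065ms=76/7b +129.87ms=2/7b
14) 5064.935ms=78/7b +129.87ms=2/7b
15) 5194.805ms=80/7b +129.87ms=2/7b
16) 5324.675ms=82/7b +129.87ms=2/7b
17) 5454.545ms=12b +909.091ms=2b
18) 6363.636ms=14b +909.091ms=2b
Σ=16b of 16 (132bpm 4/4) — PASS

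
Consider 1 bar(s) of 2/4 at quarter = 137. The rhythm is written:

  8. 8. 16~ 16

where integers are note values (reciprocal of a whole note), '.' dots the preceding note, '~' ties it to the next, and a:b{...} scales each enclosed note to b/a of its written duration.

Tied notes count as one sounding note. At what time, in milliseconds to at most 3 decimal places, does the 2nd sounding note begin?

1. 0.0ms @ 0 + 328.467ms (3/4)
2. 328.467ms @ 3/4 + 328.467ms (3/4)
3. 656.934ms @ 3/2 + 218.978ms (1/2)

note 2 onset = 3/4b = 328.467ms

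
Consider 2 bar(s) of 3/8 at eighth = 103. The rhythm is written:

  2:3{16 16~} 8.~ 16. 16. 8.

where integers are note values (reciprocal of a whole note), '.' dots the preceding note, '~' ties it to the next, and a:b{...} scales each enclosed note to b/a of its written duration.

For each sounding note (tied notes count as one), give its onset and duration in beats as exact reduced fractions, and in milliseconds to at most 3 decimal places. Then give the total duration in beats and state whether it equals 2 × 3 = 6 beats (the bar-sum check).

1) 0.0ms=0b +436.893ms=3/4b
2) 436.893ms=3/4b +1747.573ms=3b
3) 2184.466ms=15/4b +436.893ms=3/4b
4) 2621.359ms=9/2b +873.786ms=3/2b
Σ=6b of 6 (103bpm 3/8) — PASS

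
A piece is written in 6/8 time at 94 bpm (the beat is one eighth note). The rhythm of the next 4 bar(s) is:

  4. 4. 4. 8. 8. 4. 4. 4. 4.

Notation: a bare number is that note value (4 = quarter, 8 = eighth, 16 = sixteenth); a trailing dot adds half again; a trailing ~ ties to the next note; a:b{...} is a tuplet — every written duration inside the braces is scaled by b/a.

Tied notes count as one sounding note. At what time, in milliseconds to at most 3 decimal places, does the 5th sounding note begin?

1. 0.0ms @ 0 + 1914.894ms (3)
2. 1914.894ms @ 3 + 1914.894ms (3)
3. 3829.787ms @ 6 + 1914.894ms (3)
4. 5744.681ms @ 9 + 957.447ms (3/2)
5. 6702.128ms @ 21/2 + 957.447ms (3/2)
6. 7659.574ms @ 12 + 1914.894ms (3)
7. 9574.468ms @ 15 + 1914.894ms (3)
8. 11489.362ms @ 18 + 1914.894ms (3)
9. 13404.255ms @ 21 + 1914.894ms (3)

note 5 onset = 21/2b = 6702.128ms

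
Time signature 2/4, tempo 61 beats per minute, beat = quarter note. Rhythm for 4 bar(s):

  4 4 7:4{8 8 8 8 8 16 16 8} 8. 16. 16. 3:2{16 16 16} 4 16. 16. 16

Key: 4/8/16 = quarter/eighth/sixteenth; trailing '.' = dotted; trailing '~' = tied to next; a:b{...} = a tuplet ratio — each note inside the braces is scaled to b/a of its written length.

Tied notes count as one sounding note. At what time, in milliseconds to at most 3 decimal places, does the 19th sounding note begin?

note 19 onset = 59/8b = 7254.098ms

1. 0.0ms @ 0 + 983.607ms (1)
2. 983.607ms @ 1 + 983.607ms (1)
3. 1967.213ms @ 2 + 281.03ms (2/7)
4. 2248.244ms @ 16/7 + 281.03ms (2/7)
5. 2529.274ms @ 18/7 + 281.03ms (2/7)
6. 2810.304ms @ 20/7 + 281.03ms (2/7)
7. 3091.335ms @ 22/7 + 281.03ms (2/7)
8. 3372.365ms @ 24/7 + 140.515ms (1/7)
9. 3512.881ms @ 25/7 + 140.515ms (1/7)
10. 3653.396ms @ 26/7 + 281.03ms (2/7)
11. 3934.426ms @ 4 + 737.705ms (3/4)
12. 4672.131ms @ 19/4 + 368.852ms (3/8)
13. 5040.984ms @ 41/8 + 368.852ms (3/8)
14. 5409.836ms @ 11/2 + 163.934ms (1/6)
15. 5573.77ms @ 17/3 + 163.934ms (1/6)
16. 5737.705ms @ 35/6 + 163.934ms (1/6)
17. 5901.639ms @ 6 + 983.607ms (1)
18. 6885.246ms @ 7 + 368.852ms (3/8)
19. 7254.098ms @ 59/8 + 368.852ms (3/8)
20. 7622.951ms @ 31/4 + 245.902ms (1/4)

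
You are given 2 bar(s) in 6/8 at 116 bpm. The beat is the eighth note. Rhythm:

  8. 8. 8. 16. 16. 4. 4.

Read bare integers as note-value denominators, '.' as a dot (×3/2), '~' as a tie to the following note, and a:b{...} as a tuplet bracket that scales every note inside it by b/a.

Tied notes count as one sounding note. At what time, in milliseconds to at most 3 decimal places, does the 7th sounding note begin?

note 7 onset = 9b = 4655.172ms

1. 0.0ms @ 0 + 775.862ms (3/2)
2. 775.862ms @ 3/2 + 775.862ms (3/2)
3. 1551.724ms @ 3 + 775.862ms (3/2)
4. 2327.586ms @ 9/2 + 387.931ms (3/4)
5. 2715.517ms @ 21/4 + 387.931ms (3/4)
6. 3103.448ms @ 6 + 1551.724ms (3)
7. 4655.172ms @ 9 + 1551.724ms (3)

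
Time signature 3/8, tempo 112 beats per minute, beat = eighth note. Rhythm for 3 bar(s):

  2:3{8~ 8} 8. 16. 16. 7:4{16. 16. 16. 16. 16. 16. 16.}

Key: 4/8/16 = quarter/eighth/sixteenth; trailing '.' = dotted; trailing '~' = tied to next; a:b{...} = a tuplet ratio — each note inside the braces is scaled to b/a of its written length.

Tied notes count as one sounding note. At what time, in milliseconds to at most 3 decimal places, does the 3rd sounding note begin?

note 3 onset = 9/2b = 2410.714ms

1. 0.0ms @ 0 + 1607.143ms (3)
2. 1607.143ms @ 3 + 803.571ms (3/2)
3. 2410.714ms @ 9/2 + 401.786ms (3/4)
4. 2812.5ms @ 21/4 + 401.786ms (3/4)
5. 3214.286ms @ 6 + 229.592ms (3/7)
6. 3443.878ms @ 45/7 + 229.592ms (3/7)
7. 3673.469ms @ 48/7 + 229.592ms (3/7)
8. 3903.061ms @ 51/7 + 229.592ms (3/7)
9. 4132.653ms @ 54/7 + 229.592ms (3/7)
10. 4362.245ms @ 57/7 + 229.592ms (3/7)
11. 4591.837ms @ 60/7 + 229.592ms (3/7)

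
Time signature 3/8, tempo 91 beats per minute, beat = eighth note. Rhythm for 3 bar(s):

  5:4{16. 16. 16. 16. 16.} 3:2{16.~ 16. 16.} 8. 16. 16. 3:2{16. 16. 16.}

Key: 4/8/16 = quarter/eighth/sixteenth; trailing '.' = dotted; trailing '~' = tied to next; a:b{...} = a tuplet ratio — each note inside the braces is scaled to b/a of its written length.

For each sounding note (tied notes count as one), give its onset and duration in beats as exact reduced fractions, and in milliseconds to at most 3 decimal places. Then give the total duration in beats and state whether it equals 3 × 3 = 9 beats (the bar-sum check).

1) 0.0ms=0b +395.604ms=3/5b
2) 395.604ms=3/5b +395.604ms=3/5b
3) 791.209ms=6/5b +395.604ms=3/5b
4) 1186.813ms=9/5b +395.604ms=3/5b
5) 1582.418ms=12/5b +395.604ms=3/5b
6) 1978.022ms=3b +659.341ms=1b
7) 2637.363ms=4b +329.67ms=1/2b
8) 2967.033ms=9/2b +989.011ms=3/2b
9) 3956.044ms=6b +494.505ms=3/4b
10) 4450.549ms=27/4b +494.505ms=3/4b
11) 4945.055ms=15/2b +329.67ms=1/2b
12) 5274.725ms=8b +329.67ms=1/2b
13) 5604.396ms=17/2b +329.67ms=1/2b
Σ=9b of 9 (91bpm 3/8) — PASS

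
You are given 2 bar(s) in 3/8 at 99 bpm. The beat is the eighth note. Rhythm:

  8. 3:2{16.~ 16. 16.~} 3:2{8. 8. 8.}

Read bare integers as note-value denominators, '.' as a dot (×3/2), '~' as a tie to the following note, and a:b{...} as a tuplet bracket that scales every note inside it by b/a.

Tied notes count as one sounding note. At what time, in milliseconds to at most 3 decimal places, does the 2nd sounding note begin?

1. 0.0ms @ 0 + 909.091ms (3/2)
2. 909.091ms @ 3/2 + 606.061ms (1)
3. 1515.152ms @ 5/2 + 909.091ms (3/2)
4. 2424.242ms @ 4 + 606.061ms (1)
5. 3030.303ms @ 5 + 606.061ms (1)

note 2 onset = 3/2b = 909.091ms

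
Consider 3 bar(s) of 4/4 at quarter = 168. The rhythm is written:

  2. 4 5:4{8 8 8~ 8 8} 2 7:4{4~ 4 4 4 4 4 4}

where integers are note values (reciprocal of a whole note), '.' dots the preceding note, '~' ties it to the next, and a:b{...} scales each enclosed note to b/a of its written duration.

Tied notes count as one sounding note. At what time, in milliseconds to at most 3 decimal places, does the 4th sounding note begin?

1. 0.0ms @ 0 + 1071.429ms (3)
2. 1071.429ms @ 3 + 357.143ms (1)
3. 1428.571ms @ 4 + 142.857ms (2/5)
4. 1571.429ms @ 22/5 + 142.857ms (2/5)
5. 1714.286ms @ 24/5 + 285.714ms (4/5)
6. 2000.0ms @ 28/5 + 142.857ms (2/5)
7. 2142.857ms @ 6 + 714.286ms (2)
8. 2857.143ms @ 8 + 408.163ms (8/7)
9. 3265.306ms @ 64/7 + 204.082ms (4/7)
10. 3469.388ms @ 68/7 + 204.082ms (4/7)
11. 3673.469ms @ 72/7 + 204.082ms (4/7)
12. 3877.551ms @ 76/7 + 204.082ms (4/7)
13. 4081.633ms @ 80/7 + 204.082ms (4/7)

note 4 onset = 22/5b = 1571.429ms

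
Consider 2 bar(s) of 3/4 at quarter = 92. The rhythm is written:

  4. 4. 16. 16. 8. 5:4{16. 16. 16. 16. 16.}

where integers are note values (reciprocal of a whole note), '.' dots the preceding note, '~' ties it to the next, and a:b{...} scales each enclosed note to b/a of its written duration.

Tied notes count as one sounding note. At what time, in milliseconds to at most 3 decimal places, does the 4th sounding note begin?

1. 0.0ms @ 0 + 978.261ms (3/2)
2. 978.261ms @ 3/2 + 978.261ms (3/2)
3. 1956.522ms @ 3 + 244.565ms (3/8)
4. 2201.087ms @ 27/8 + 244.565ms (3/8)
5. 2445.652ms @ 15/4 + 489.13ms (3/4)
6. 2934.783ms @ 9/2 + 195.652ms (3/10)
7. 3130.435ms @ 24/5 + 195.652ms (3/10)
8. 3326.087ms @ 51/10 + 195.652ms (3/10)
9. 3521.739ms @ 27/5 + 195.652ms (3/10)
10. 3717.391ms @ 57/10 + 195.652ms (3/10)

note 4 onset = 27/8b = 2201.087ms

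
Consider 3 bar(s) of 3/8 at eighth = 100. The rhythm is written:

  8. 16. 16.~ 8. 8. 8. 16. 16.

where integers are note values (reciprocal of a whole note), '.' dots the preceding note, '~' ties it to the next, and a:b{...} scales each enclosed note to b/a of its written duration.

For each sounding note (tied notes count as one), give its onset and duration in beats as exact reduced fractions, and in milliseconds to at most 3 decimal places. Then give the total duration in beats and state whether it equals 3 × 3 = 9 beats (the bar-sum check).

1) 0.0ms=0b +900.0ms=3/2b
2) 900.0ms=3/2b +450.0ms=3/4b
3) 1350.0ms=9/4b +1350.0ms=9/4b
4) 2700.0ms=9/2b +900.0ms=3/2b
5) 3600.0ms=6b +900.0ms=3/2b
6) 4500.0ms=15/2b +450.0ms=3/4b
7) 4950.0ms=33/4b +450.0ms=3/4b
Σ=9b of 9 (100bpm 3/8) — PASS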